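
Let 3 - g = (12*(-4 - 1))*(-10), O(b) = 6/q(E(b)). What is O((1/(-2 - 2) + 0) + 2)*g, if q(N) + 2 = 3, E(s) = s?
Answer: -3582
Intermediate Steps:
q(N) = 1 (q(N) = -2 + 3 = 1)
O(b) = 6 (O(b) = 6/1 = 6*1 = 6)
g = -597 (g = 3 - 12*(-4 - 1)*(-10) = 3 - 12*(-5)*(-10) = 3 - (-60)*(-10) = 3 - 1*600 = 3 - 600 = -597)
O((1/(-2 - 2) + 0) + 2)*g = 6*(-597) = -3582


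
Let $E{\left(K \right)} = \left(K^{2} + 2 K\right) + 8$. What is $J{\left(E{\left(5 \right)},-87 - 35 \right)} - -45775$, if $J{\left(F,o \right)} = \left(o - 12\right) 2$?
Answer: $45507$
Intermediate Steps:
$E{\left(K \right)} = 8 + K^{2} + 2 K$
$J{\left(F,o \right)} = -24 + 2 o$ ($J{\left(F,o \right)} = \left(o - 12\right) 2 = \left(-12 + o\right) 2 = -24 + 2 o$)
$J{\left(E{\left(5 \right)},-87 - 35 \right)} - -45775 = \left(-24 + 2 \left(-87 - 35\right)\right) - -45775 = \left(-24 + 2 \left(-122\right)\right) + 45775 = \left(-24 - 244\right) + 45775 = -268 + 45775 = 45507$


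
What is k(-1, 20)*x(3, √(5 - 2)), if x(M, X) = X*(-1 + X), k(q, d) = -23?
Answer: -69 + 23*√3 ≈ -29.163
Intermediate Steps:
k(-1, 20)*x(3, √(5 - 2)) = -23*√(5 - 2)*(-1 + √(5 - 2)) = -23*√3*(-1 + √3)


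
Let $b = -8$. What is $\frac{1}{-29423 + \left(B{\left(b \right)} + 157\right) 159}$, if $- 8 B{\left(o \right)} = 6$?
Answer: $- \frac{4}{18317} \approx -0.00021838$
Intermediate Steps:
$B{\left(o \right)} = - \frac{3}{4}$ ($B{\left(o \right)} = \left(- \frac{1}{8}\right) 6 = - \frac{3}{4}$)
$\frac{1}{-29423 + \left(B{\left(b \right)} + 157\right) 159} = \frac{1}{-29423 + \left(- \frac{3}{4} + 157\right) 159} = \frac{1}{-29423 + \frac{625}{4} \cdot 159} = \frac{1}{-29423 + \frac{99375}{4}} = \frac{1}{- \frac{18317}{4}} = - \frac{4}{18317}$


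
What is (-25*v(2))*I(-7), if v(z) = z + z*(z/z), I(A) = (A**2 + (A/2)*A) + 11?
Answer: -8450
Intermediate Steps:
I(A) = 11 + 3*A**2/2 (I(A) = (A**2 + (A*(1/2))*A) + 11 = (A**2 + (A/2)*A) + 11 = (A**2 + A**2/2) + 11 = 3*A**2/2 + 11 = 11 + 3*A**2/2)
v(z) = 2*z (v(z) = z + z*1 = z + z = 2*z)
(-25*v(2))*I(-7) = (-50*2)*(11 + (3/2)*(-7)**2) = (-25*4)*(11 + (3/2)*49) = -100*(11 + 147/2) = -100*169/2 = -8450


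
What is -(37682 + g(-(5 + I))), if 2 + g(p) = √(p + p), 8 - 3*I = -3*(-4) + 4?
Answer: -37680 - I*√42/3 ≈ -37680.0 - 2.1602*I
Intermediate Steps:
I = -8/3 (I = 8/3 - (-3*(-4) + 4)/3 = 8/3 - (12 + 4)/3 = 8/3 - ⅓*16 = 8/3 - 16/3 = -8/3 ≈ -2.6667)
g(p) = -2 + √2*√p (g(p) = -2 + √(p + p) = -2 + √(2*p) = -2 + √2*√p)
-(37682 + g(-(5 + I))) = -(37682 + (-2 + √2*√(-(5 - 8/3)))) = -(37682 + (-2 + √2*√(-1*7/3))) = -(37682 + (-2 + √2*√(-7/3))) = -(37682 + (-2 + √2*(I*√21/3))) = -(37682 + (-2 + I*√42/3)) = -(37680 + I*√42/3) = -37680 - I*√42/3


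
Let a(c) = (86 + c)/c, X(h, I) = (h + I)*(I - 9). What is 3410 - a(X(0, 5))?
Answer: 34133/10 ≈ 3413.3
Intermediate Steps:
X(h, I) = (-9 + I)*(I + h) (X(h, I) = (I + h)*(-9 + I) = (-9 + I)*(I + h))
a(c) = (86 + c)/c
3410 - a(X(0, 5)) = 3410 - (86 + (5² - 9*5 - 9*0 + 5*0))/(5² - 9*5 - 9*0 + 5*0) = 3410 - (86 + (25 - 45 + 0 + 0))/(25 - 45 + 0 + 0) = 3410 - (86 - 20)/(-20) = 3410 - (-1)*66/20 = 3410 - 1*(-33/10) = 3410 + 33/10 = 34133/10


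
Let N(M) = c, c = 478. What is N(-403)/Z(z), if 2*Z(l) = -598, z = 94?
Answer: -478/299 ≈ -1.5987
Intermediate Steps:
N(M) = 478
Z(l) = -299 (Z(l) = (½)*(-598) = -299)
N(-403)/Z(z) = 478/(-299) = 478*(-1/299) = -478/299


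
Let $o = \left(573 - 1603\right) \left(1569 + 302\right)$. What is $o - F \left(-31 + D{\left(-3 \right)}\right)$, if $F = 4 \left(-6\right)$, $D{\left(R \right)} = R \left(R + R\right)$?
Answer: $-1927442$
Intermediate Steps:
$D{\left(R \right)} = 2 R^{2}$ ($D{\left(R \right)} = R 2 R = 2 R^{2}$)
$F = -24$
$o = -1927130$ ($o = \left(-1030\right) 1871 = -1927130$)
$o - F \left(-31 + D{\left(-3 \right)}\right) = -1927130 - - 24 \left(-31 + 2 \left(-3\right)^{2}\right) = -1927130 - - 24 \left(-31 + 2 \cdot 9\right) = -1927130 - - 24 \left(-31 + 18\right) = -1927130 - \left(-24\right) \left(-13\right) = -1927130 - 312 = -1927442$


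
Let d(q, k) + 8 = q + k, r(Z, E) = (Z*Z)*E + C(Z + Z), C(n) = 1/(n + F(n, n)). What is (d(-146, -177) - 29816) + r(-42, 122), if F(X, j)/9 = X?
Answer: 155451239/840 ≈ 1.8506e+5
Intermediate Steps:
F(X, j) = 9*X
C(n) = 1/(10*n) (C(n) = 1/(n + 9*n) = 1/(10*n))
r(Z, E) = 1/(20*Z) + E*Z² (r(Z, E) = (Z*Z)*E + 1/(10*(Z + Z)) = Z²*E + 1/(10*((2*Z))) = E*Z² + (1/(2*Z))/10 = E*Z² + 1/(20*Z) = 1/(20*Z) + E*Z²)
d(q, k) = -8 + k + q (d(q, k) = -8 + (q + k) = -8 + (k + q) = -8 + k + q)
(d(-146, -177) - 29816) + r(-42, 122) = ((-8 - 177 - 146) - 29816) + (1/20 + 122*(-42)³)/(-42) = (-331 - 29816) - (1/20 + 122*(-74088))/42 = -30147 - (1/20 - 9038736)/42 = -30147 - 1/42*(-180774719/20) = -30147 + 180774719/840 = 155451239/840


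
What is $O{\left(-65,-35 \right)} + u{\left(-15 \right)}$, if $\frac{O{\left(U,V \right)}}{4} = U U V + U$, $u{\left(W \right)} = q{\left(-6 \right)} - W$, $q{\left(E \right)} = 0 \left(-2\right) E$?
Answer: $-591745$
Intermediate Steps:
$q{\left(E \right)} = 0$ ($q{\left(E \right)} = 0 E = 0$)
$u{\left(W \right)} = - W$ ($u{\left(W \right)} = 0 - W = - W$)
$O{\left(U,V \right)} = 4 U + 4 V U^{2}$ ($O{\left(U,V \right)} = 4 \left(U U V + U\right) = 4 \left(U^{2} V + U\right) = 4 \left(V U^{2} + U\right) = 4 \left(U + V U^{2}\right) = 4 U + 4 V U^{2}$)
$O{\left(-65,-35 \right)} + u{\left(-15 \right)} = 4 \left(-65\right) \left(1 - -2275\right) - -15 = 4 \left(-65\right) \left(1 + 2275\right) + 15 = 4 \left(-65\right) 2276 + 15 = -591760 + 15 = -591745$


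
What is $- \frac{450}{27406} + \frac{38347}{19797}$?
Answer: $\frac{521014616}{271278291} \approx 1.9206$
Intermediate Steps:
$- \frac{450}{27406} + \frac{38347}{19797} = \left(-450\right) \frac{1}{27406} + 38347 \cdot \frac{1}{19797} = - \frac{225}{13703} + \frac{38347}{19797} = \frac{521014616}{271278291}$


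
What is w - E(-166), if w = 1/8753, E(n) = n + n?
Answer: 2905997/8753 ≈ 332.00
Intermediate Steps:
E(n) = 2*n
w = 1/8753 ≈ 0.00011425
w - E(-166) = 1/8753 - 2*(-166) = 1/8753 - 1*(-332) = 1/8753 + 332 = 2905997/8753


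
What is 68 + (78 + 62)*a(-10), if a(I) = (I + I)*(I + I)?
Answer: 56068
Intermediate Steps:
a(I) = 4*I² (a(I) = (2*I)*(2*I) = 4*I²)
68 + (78 + 62)*a(-10) = 68 + (78 + 62)*(4*(-10)²) = 68 + 140*(4*100) = 68 + 140*400 = 68 + 56000 = 56068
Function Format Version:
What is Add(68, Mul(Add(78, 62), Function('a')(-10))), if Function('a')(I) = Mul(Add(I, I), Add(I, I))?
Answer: 56068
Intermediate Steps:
Function('a')(I) = Mul(4, Pow(I, 2)) (Function('a')(I) = Mul(Mul(2, I), Mul(2, I)) = Mul(4, Pow(I, 2)))
Add(68, Mul(Add(78, 62), Function('a')(-10))) = Add(68, Mul(Add(78, 62), Mul(4, Pow(-10, 2)))) = Add(68, Mul(140, Mul(4, 100))) = Add(68, Mul(140, 400)) = Add(68, 56000) = 56068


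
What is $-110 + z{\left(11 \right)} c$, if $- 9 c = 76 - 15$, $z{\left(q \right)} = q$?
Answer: $- \frac{1661}{9} \approx -184.56$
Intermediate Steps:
$c = - \frac{61}{9}$ ($c = - \frac{76 - 15}{9} = \left(- \frac{1}{9}\right) 61 = - \frac{61}{9} \approx -6.7778$)
$-110 + z{\left(11 \right)} c = -110 + 11 \left(- \frac{61}{9}\right) = -110 - \frac{671}{9} = - \frac{1661}{9}$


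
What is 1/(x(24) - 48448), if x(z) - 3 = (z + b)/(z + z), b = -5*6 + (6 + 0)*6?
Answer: -8/387555 ≈ -2.0642e-5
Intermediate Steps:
b = 6 (b = -30 + 6*6 = -30 + 36 = 6)
x(z) = 3 + (6 + z)/(2*z) (x(z) = 3 + (z + 6)/(z + z) = 3 + (6 + z)/((2*z)) = 3 + (6 + z)*(1/(2*z)) = 3 + (6 + z)/(2*z))
1/(x(24) - 48448) = 1/((7/2 + 3/24) - 48448) = 1/((7/2 + 3*(1/24)) - 48448) = 1/((7/2 + 1/8) - 48448) = 1/(29/8 - 48448) = 1/(-387555/8) = -8/387555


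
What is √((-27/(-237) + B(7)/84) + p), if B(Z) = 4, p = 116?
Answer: 2*√79927302/1659 ≈ 10.778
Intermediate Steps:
√((-27/(-237) + B(7)/84) + p) = √((-27/(-237) + 4/84) + 116) = √((-27*(-1/237) + 4*(1/84)) + 116) = √((9/79 + 1/21) + 116) = √(268/1659 + 116) = √(192712/1659) = 2*√79927302/1659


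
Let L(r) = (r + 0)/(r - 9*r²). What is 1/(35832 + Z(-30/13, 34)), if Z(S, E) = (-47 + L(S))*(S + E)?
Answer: 3679/126351272 ≈ 2.9117e-5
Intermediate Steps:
L(r) = r/(r - 9*r²)
Z(S, E) = (-47 - 1/(-1 + 9*S))*(E + S) (Z(S, E) = (-47 - 1/(-1 + 9*S))*(S + E) = (-47 - 1/(-1 + 9*S))*(E + S))
1/(35832 + Z(-30/13, 34)) = 1/(35832 + (-1*34 - (-5)*6/13 + 47*(-1 + 9*(-30/13))*(-1*34 - (-5)*6/13))/(-1 + 9*(-30/13))) = 1/(35832 + (-34 - (-5)*6*(1/13) + 47*(-1 + 9*(-30/13))*(-34 - (-5)*6*(1/13)))/(-1 + 9*(-30/13))) = 1/(35832 + (-34 - (-5)*6/13 + 47*(-1 + 9*(-5*6/13))*(-34 - (-5)*6/13))/(-1 + 9*(-5*6/13))) = 1/(35832 + (-34 - 1*(-30/13) + 47*(-1 + 9*(-30/13))*(-34 - 1*(-30/13)))/(-1 + 9*(-30/13))) = 1/(35832 + (-34 + 30/13 + 47*(-1 - 270/13)*(-34 + 30/13))/(-1 - 270/13)) = 1/(35832 + (-34 + 30/13 + 47*(-283/13)*(-412/13))/(-283/13)) = 1/(35832 - 13*(-34 + 30/13 + 5480012/169)/283) = 1/(35832 - 13/283*5474656/169) = 1/(35832 - 5474656/3679) = 1/(126351272/3679) = 3679/126351272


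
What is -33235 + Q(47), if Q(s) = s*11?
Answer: -32718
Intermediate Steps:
Q(s) = 11*s
-33235 + Q(47) = -33235 + 11*47 = -33235 + 517 = -32718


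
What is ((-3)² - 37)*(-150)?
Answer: 4200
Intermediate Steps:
((-3)² - 37)*(-150) = (9 - 37)*(-150) = -28*(-150) = 4200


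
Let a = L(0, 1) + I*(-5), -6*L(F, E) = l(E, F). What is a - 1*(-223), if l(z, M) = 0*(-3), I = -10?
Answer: 273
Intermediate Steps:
l(z, M) = 0
L(F, E) = 0 (L(F, E) = -⅙*0 = 0)
a = 50 (a = 0 - 10*(-5) = 0 + 50 = 50)
a - 1*(-223) = 50 - 1*(-223) = 50 + 223 = 273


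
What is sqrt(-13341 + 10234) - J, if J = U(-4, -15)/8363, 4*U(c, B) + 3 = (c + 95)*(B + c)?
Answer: 433/8363 + I*sqrt(3107) ≈ 0.051776 + 55.74*I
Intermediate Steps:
U(c, B) = -3/4 + (95 + c)*(B + c)/4 (U(c, B) = -3/4 + ((c + 95)*(B + c))/4 = -3/4 + ((95 + c)*(B + c))/4 = -3/4 + (95 + c)*(B + c)/4)
J = -433/8363 (J = (-3/4 + (1/4)*(-4)**2 + (95/4)*(-15) + (95/4)*(-4) + (1/4)*(-15)*(-4))/8363 = (-3/4 + (1/4)*16 - 1425/4 - 95 + 15)*(1/8363) = (-3/4 + 4 - 1425/4 - 95 + 15)*(1/8363) = -433*1/8363 = -433/8363 ≈ -0.051776)
sqrt(-13341 + 10234) - J = sqrt(-13341 + 10234) - 1*(-433/8363) = sqrt(-3107) + 433/8363 = I*sqrt(3107) + 433/8363 = 433/8363 + I*sqrt(3107)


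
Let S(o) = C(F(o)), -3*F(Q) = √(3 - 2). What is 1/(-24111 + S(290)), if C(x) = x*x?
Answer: -9/216998 ≈ -4.1475e-5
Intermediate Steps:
F(Q) = -⅓ (F(Q) = -√(3 - 2)/3 = -√1/3 = -⅓*1 = -⅓)
C(x) = x²
S(o) = ⅑ (S(o) = (-⅓)² = ⅑)
1/(-24111 + S(290)) = 1/(-24111 + ⅑) = 1/(-216998/9) = -9/216998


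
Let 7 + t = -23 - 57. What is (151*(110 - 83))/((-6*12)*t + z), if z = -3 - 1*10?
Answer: 4077/6251 ≈ 0.65222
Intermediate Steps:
z = -13 (z = -3 - 10 = -13)
t = -87 (t = -7 + (-23 - 57) = -7 - 80 = -87)
(151*(110 - 83))/((-6*12)*t + z) = (151*(110 - 83))/(-6*12*(-87) - 13) = (151*27)/(-72*(-87) - 13) = 4077/(6264 - 13) = 4077/6251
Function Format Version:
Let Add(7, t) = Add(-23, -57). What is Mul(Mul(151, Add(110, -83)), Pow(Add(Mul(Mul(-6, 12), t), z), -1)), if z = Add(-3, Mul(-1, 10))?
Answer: Rational(4077, 6251) ≈ 0.65222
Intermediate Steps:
z = -13 (z = Add(-3, -10) = -13)
t = -87 (t = Add(-7, Add(-23, -57)) = Add(-7, -80) = -87)
Mul(Mul(151, Add(110, -83)), Pow(Add(Mul(Mul(-6, 12), t), z), -1)) = Mul(Mul(151, Add(110, -83)), Pow(Add(Mul(Mul(-6, 12), -87), -13), -1)) = Mul(Mul(151, 27), Pow(Add(Mul(-72, -87), -13), -1)) = Mul(4077, Pow(Add(6264, -13), -1)) = Mul(4077, Pow(6251, -1)) = Mul(4077, Rational(1, 6251)) = Rational(4077, 6251)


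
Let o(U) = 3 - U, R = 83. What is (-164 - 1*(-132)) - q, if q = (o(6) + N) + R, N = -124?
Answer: 12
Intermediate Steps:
q = -44 (q = ((3 - 1*6) - 124) + 83 = ((3 - 6) - 124) + 83 = (-3 - 124) + 83 = -127 + 83 = -44)
(-164 - 1*(-132)) - q = (-164 - 1*(-132)) - 1*(-44) = (-164 + 132) + 44 = -32 + 44 = 12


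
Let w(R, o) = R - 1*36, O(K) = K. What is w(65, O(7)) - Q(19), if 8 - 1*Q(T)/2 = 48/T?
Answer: 343/19 ≈ 18.053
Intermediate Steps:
w(R, o) = -36 + R (w(R, o) = R - 36 = -36 + R)
Q(T) = 16 - 96/T
w(65, O(7)) - Q(19) = (-36 + 65) - (16 - 96/19) = 29 - (16 - 96*1/19) = 29 - (16 - 96/19) = 29 - 1*208/19 = 29 - 208/19 = 343/19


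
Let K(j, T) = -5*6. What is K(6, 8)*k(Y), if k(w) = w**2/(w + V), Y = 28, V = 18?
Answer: -11760/23 ≈ -511.30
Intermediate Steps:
K(j, T) = -30
k(w) = w**2/(18 + w) (k(w) = w**2/(w + 18) = w**2/(18 + w))
K(6, 8)*k(Y) = -30*28**2/(18 + 28) = -23520/46 = -30*392/23 = -11760/23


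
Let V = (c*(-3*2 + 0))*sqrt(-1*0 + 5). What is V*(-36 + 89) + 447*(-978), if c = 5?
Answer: -437166 - 1590*sqrt(5) ≈ -4.4072e+5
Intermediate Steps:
V = -30*sqrt(5) (V = (5*(-3*2 + 0))*sqrt(-1*0 + 5) = (5*(-6 + 0))*sqrt(0 + 5) = (5*(-6))*sqrt(5) = -30*sqrt(5) ≈ -67.082)
V*(-36 + 89) + 447*(-978) = (-30*sqrt(5))*(-36 + 89) + 447*(-978) = -30*sqrt(5)*53 - 437166 = -1590*sqrt(5) - 437166 = -437166 - 1590*sqrt(5)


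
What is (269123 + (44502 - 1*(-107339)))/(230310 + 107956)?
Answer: 210482/169133 ≈ 1.2445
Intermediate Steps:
(269123 + (44502 - 1*(-107339)))/(230310 + 107956) = (269123 + (44502 + 107339))/338266 = (269123 + 151841)*(1/338266) = 420964*(1/338266) = 210482/169133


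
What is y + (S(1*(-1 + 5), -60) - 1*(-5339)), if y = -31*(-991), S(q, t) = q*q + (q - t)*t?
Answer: 32236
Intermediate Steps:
S(q, t) = q**2 + t*(q - t)
y = 30721
y + (S(1*(-1 + 5), -60) - 1*(-5339)) = 30721 + (((1*(-1 + 5))**2 - 1*(-60)**2 + (1*(-1 + 5))*(-60)) - 1*(-5339)) = 30721 + (((1*4)**2 - 1*3600 + (1*4)*(-60)) + 5339) = 30721 + ((4**2 - 3600 + 4*(-60)) + 5339) = 30721 + ((16 - 3600 - 240) + 5339) = 30721 + (-3824 + 5339) = 30721 + 1515 = 32236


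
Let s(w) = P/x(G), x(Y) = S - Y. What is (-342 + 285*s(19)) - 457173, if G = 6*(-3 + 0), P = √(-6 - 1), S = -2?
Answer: -457515 + 285*I*√7/16 ≈ -4.5752e+5 + 47.127*I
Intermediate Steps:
P = I*√7 (P = √(-7) = I*√7 ≈ 2.6458*I)
G = -18 (G = 6*(-3) = -18)
x(Y) = -2 - Y
s(w) = I*√7/16 (s(w) = (I*√7)/(-2 - 1*(-18)) = (I*√7)/(-2 + 18) = (I*√7)/16 = (I*√7)*(1/16) = I*√7/16)
(-342 + 285*s(19)) - 457173 = (-342 + 285*(I*√7/16)) - 457173 = (-342 + 285*I*√7/16) - 457173 = -457515 + 285*I*√7/16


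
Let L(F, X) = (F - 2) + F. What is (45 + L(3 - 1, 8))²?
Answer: 2209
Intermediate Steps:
L(F, X) = -2 + 2*F (L(F, X) = (-2 + F) + F = -2 + 2*F)
(45 + L(3 - 1, 8))² = (45 + (-2 + 2*(3 - 1)))² = (45 + (-2 + 2*2))² = (45 + (-2 + 4))² = (45 + 2)² = 47² = 2209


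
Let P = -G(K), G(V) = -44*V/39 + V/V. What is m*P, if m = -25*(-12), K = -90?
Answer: -399900/13 ≈ -30762.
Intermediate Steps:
G(V) = 1 - 44*V/39 (G(V) = -44*V*(1/39) + 1 = -44*V/39 + 1 = 1 - 44*V/39)
P = -1333/13 (P = -(1 - 44/39*(-90)) = -(1 + 1320/13) = -1*1333/13 = -1333/13 ≈ -102.54)
m = 300
m*P = 300*(-1333/13) = -399900/13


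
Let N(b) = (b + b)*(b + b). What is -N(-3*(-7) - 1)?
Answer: -1600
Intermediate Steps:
N(b) = 4*b² (N(b) = (2*b)*(2*b) = 4*b²)
-N(-3*(-7) - 1) = -4*(-3*(-7) - 1)² = -4*(21 - 1)² = -4*20² = -4*400 = -1*1600 = -1600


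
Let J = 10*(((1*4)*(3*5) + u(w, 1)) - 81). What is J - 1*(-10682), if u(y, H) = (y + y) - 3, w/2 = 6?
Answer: 10682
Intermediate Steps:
w = 12 (w = 2*6 = 12)
u(y, H) = -3 + 2*y (u(y, H) = 2*y - 3 = -3 + 2*y)
J = 0 (J = 10*(((1*4)*(3*5) + (-3 + 2*12)) - 81) = 10*((4*15 + (-3 + 24)) - 81) = 10*((60 + 21) - 81) = 10*(81 - 81) = 10*0 = 0)
J - 1*(-10682) = 0 - 1*(-10682) = 0 + 10682 = 10682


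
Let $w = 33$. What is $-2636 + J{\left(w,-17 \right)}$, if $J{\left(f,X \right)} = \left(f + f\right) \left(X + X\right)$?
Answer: $-4880$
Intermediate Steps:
$J{\left(f,X \right)} = 4 X f$ ($J{\left(f,X \right)} = 2 f 2 X = 4 X f$)
$-2636 + J{\left(w,-17 \right)} = -2636 + 4 \left(-17\right) 33 = -2636 - 2244 = -4880$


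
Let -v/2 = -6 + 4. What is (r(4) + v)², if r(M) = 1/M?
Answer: 289/16 ≈ 18.063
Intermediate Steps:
v = 4 (v = -2*(-6 + 4) = -2*(-2) = 4)
(r(4) + v)² = (1/4 + 4)² = (¼ + 4)² = (17/4)² = 289/16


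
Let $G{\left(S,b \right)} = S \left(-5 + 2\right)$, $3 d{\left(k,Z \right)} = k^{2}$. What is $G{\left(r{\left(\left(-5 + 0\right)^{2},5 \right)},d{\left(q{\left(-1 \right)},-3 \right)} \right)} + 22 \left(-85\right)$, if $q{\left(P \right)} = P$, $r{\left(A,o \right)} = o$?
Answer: $-1885$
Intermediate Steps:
$d{\left(k,Z \right)} = \frac{k^{2}}{3}$
$G{\left(S,b \right)} = - 3 S$ ($G{\left(S,b \right)} = S \left(-3\right) = - 3 S$)
$G{\left(r{\left(\left(-5 + 0\right)^{2},5 \right)},d{\left(q{\left(-1 \right)},-3 \right)} \right)} + 22 \left(-85\right) = \left(-3\right) 5 + 22 \left(-85\right) = -15 - 1870 = -1885$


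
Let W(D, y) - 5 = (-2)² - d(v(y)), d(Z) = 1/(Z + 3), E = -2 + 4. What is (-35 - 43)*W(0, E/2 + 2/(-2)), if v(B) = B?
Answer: -676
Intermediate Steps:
E = 2
d(Z) = 1/(3 + Z)
W(D, y) = 9 - 1/(3 + y) (W(D, y) = 5 + ((-2)² - 1/(3 + y)) = 5 + (4 - 1/(3 + y)) = 9 - 1/(3 + y))
(-35 - 43)*W(0, E/2 + 2/(-2)) = (-35 - 43)*((26 + 9*(2/2 + 2/(-2)))/(3 + (2/2 + 2/(-2)))) = -78*(26 + 9*(2*(½) + 2*(-½)))/(3 + (2*(½) + 2*(-½))) = -78*(26 + 9*(1 - 1))/(3 + (1 - 1)) = -78*(26 + 9*0)/(3 + 0) = -78*(26 + 0)/3 = -26*26 = -78*26/3 = -676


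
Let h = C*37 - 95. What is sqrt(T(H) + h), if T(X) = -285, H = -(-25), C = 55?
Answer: sqrt(1655) ≈ 40.682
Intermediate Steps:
H = 25 (H = -1*(-25) = 25)
h = 1940 (h = 55*37 - 95 = 2035 - 95 = 1940)
sqrt(T(H) + h) = sqrt(-285 + 1940) = sqrt(1655)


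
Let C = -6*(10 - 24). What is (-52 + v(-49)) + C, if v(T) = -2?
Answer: 30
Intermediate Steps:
C = 84 (C = -6*(-14) = 84)
(-52 + v(-49)) + C = (-52 - 2) + 84 = -54 + 84 = 30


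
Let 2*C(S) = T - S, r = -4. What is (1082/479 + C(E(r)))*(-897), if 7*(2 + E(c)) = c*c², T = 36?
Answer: -77688273/3353 ≈ -23170.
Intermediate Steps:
E(c) = -2 + c³/7 (E(c) = -2 + (c*c²)/7 = -2 + c³/7)
C(S) = 18 - S/2 (C(S) = (36 - S)/2 = 18 - S/2)
(1082/479 + C(E(r)))*(-897) = (1082/479 + (18 - (-2 + (⅐)*(-4)³)/2))*(-897) = (1082*(1/479) + (18 - (-2 + (⅐)*(-64))/2))*(-897) = (1082/479 + (18 - (-2 - 64/7)/2))*(-897) = (1082/479 + (18 - ½*(-78/7)))*(-897) = (1082/479 + (18 + 39/7))*(-897) = (1082/479 + 165/7)*(-897) = (86609/3353)*(-897) = -77688273/3353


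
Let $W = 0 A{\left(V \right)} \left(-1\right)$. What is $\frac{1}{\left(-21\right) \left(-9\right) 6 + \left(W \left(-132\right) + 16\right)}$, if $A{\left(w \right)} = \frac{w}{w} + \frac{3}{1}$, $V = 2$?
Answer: $\frac{1}{1150} \approx 0.00086956$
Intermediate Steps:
$A{\left(w \right)} = 4$ ($A{\left(w \right)} = 1 + 3 \cdot 1 = 1 + 3 = 4$)
$W = 0$ ($W = 0 \cdot 4 \left(-1\right) = 0 \left(-1\right) = 0$)
$\frac{1}{\left(-21\right) \left(-9\right) 6 + \left(W \left(-132\right) + 16\right)} = \frac{1}{\left(-21\right) \left(-9\right) 6 + \left(0 \left(-132\right) + 16\right)} = \frac{1}{189 \cdot 6 + \left(0 + 16\right)} = \frac{1}{1134 + 16} = \frac{1}{1150}$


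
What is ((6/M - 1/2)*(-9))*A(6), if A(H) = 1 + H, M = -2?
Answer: 441/2 ≈ 220.50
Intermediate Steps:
((6/M - 1/2)*(-9))*A(6) = ((6/(-2) - 1/2)*(-9))*(1 + 6) = ((6*(-½) - 1*½)*(-9))*7 = ((-3 - ½)*(-9))*7 = -7/2*(-9)*7 = (63/2)*7 = 441/2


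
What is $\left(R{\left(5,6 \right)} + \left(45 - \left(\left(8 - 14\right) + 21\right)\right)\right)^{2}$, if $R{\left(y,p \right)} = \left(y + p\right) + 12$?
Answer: $2809$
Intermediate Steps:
$R{\left(y,p \right)} = 12 + p + y$ ($R{\left(y,p \right)} = \left(p + y\right) + 12 = 12 + p + y$)
$\left(R{\left(5,6 \right)} + \left(45 - \left(\left(8 - 14\right) + 21\right)\right)\right)^{2} = \left(\left(12 + 6 + 5\right) + \left(45 - \left(\left(8 - 14\right) + 21\right)\right)\right)^{2} = \left(23 + \left(45 - \left(-6 + 21\right)\right)\right)^{2} = \left(23 + \left(45 - 15\right)\right)^{2} = \left(23 + 30\right)^{2} = 53^{2} = 2809$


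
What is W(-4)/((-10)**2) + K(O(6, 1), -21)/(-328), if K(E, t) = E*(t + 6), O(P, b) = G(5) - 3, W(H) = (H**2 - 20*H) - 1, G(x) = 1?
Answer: 176/205 ≈ 0.85854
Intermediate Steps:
W(H) = -1 + H**2 - 20*H
O(P, b) = -2 (O(P, b) = 1 - 3 = -2)
K(E, t) = E*(6 + t)
W(-4)/((-10)**2) + K(O(6, 1), -21)/(-328) = (-1 + (-4)**2 - 20*(-4))/((-10)**2) - 2*(6 - 21)/(-328) = (-1 + 16 + 80)/100 - 2*(-15)*(-1/328) = 95*(1/100) + 30*(-1/328) = 19/20 - 15/164 = 176/205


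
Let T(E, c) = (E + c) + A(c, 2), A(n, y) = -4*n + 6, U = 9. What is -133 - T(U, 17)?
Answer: -97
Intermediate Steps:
A(n, y) = 6 - 4*n
T(E, c) = 6 + E - 3*c (T(E, c) = (E + c) + (6 - 4*c) = 6 + E - 3*c)
-133 - T(U, 17) = -133 - (6 + 9 - 3*17) = -133 - (6 + 9 - 51) = -133 - 1*(-36) = -133 + 36 = -97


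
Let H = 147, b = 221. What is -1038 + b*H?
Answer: 31449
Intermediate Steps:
-1038 + b*H = -1038 + 221*147 = -1038 + 32487 = 31449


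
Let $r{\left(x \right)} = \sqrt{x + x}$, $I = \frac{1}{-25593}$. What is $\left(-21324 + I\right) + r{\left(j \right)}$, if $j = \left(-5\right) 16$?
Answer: $- \frac{545745133}{25593} + 4 i \sqrt{10} \approx -21324.0 + 12.649 i$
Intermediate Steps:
$j = -80$
$I = - \frac{1}{25593} \approx -3.9073 \cdot 10^{-5}$
$r{\left(x \right)} = \sqrt{2} \sqrt{x}$ ($r{\left(x \right)} = \sqrt{2 x} = \sqrt{2} \sqrt{x}$)
$\left(-21324 + I\right) + r{\left(j \right)} = \left(-21324 - \frac{1}{25593}\right) + \sqrt{2} \sqrt{-80} = - \frac{545745133}{25593} + \sqrt{2} \cdot 4 i \sqrt{5} = - \frac{545745133}{25593} + 4 i \sqrt{10}$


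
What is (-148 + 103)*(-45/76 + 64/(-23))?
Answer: 265455/1748 ≈ 151.86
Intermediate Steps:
(-148 + 103)*(-45/76 + 64/(-23)) = -45*(-45*1/76 + 64*(-1/23)) = -45*(-45/76 - 64/23) = -45*(-5899/1748) = 265455/1748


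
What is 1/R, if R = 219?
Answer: 1/219 ≈ 0.0045662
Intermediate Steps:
1/R = 1/219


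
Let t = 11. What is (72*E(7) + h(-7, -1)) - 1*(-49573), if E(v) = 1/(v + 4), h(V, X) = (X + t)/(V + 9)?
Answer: 545430/11 ≈ 49585.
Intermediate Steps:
h(V, X) = (11 + X)/(9 + V) (h(V, X) = (X + 11)/(V + 9) = (11 + X)/(9 + V))
E(v) = 1/(4 + v)
(72*E(7) + h(-7, -1)) - 1*(-49573) = (72/(4 + 7) + (11 - 1)/(9 - 7)) - 1*(-49573) = (72/11 + 10/2) + 49573 = (72*(1/11) + (½)*10) + 49573 = (72/11 + 5) + 49573 = 127/11 + 49573 = 545430/11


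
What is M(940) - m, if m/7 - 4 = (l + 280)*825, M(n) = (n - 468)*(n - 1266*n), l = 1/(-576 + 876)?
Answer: -2251488989/4 ≈ -5.6287e+8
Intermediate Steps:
l = 1/300 ≈ 0.0033333
M(n) = -1265*n*(-468 + n) (M(n) = (-468 + n)*(-1265*n) = -1265*n*(-468 + n))
m = 6468189/4 (m = 28 + 7*((1/300 + 280)*825) = 28 + 7*((84001/300)*825) = 28 + 7*(924011/4) = 28 + 6468077/4 = 6468189/4 ≈ 1.6170e+6)
M(940) - m = 1265*940*(468 - 1*940) - 1*6468189/4 = 1265*940*(468 - 940) - 6468189/4 = 1265*940*(-472) - 6468189/4 = -561255200 - 6468189/4 = -2251488989/4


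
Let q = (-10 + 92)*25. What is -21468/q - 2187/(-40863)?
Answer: -145460589/13961525 ≈ -10.419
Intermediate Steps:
q = 2050 (q = 82*25 = 2050)
-21468/q - 2187/(-40863) = -21468/2050 - 2187/(-40863) = -21468*1/2050 - 2187*(-1/40863) = -10734/1025 + 729/13621 = -145460589/13961525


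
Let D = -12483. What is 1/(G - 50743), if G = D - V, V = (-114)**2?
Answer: -1/76222 ≈ -1.3120e-5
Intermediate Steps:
V = 12996
G = -25479 (G = -12483 - 1*12996 = -12483 - 12996 = -25479)
1/(G - 50743) = 1/(-25479 - 50743) = 1/(-76222) = -1/76222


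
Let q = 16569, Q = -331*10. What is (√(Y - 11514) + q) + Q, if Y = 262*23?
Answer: 13259 + 28*I*√7 ≈ 13259.0 + 74.081*I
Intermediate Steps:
Q = -3310
Y = 6026
(√(Y - 11514) + q) + Q = (√(6026 - 11514) + 16569) - 3310 = (√(-5488) + 16569) - 3310 = (28*I*√7 + 16569) - 3310 = (16569 + 28*I*√7) - 3310 = 13259 + 28*I*√7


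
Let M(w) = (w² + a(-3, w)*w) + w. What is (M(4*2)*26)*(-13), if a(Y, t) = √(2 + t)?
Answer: -24336 - 2704*√10 ≈ -32887.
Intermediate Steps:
M(w) = w + w² + w*√(2 + w) (M(w) = (w² + √(2 + w)*w) + w = (w² + w*√(2 + w)) + w = w + w² + w*√(2 + w))
(M(4*2)*26)*(-13) = (((4*2)*(1 + 4*2 + √(2 + 4*2)))*26)*(-13) = ((8*(1 + 8 + √(2 + 8)))*26)*(-13) = ((8*(1 + 8 + √10))*26)*(-13) = ((8*(9 + √10))*26)*(-13) = ((72 + 8*√10)*26)*(-13) = (1872 + 208*√10)*(-13) = -24336 - 2704*√10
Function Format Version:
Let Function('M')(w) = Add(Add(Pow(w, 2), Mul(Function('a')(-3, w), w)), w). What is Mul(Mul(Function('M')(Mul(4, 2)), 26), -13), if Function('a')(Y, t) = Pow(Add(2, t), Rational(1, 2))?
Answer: Add(-24336, Mul(-2704, Pow(10, Rational(1, 2)))) ≈ -32887.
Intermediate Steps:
Function('M')(w) = Add(w, Pow(w, 2), Mul(w, Pow(Add(2, w), Rational(1, 2)))) (Function('M')(w) = Add(Add(Pow(w, 2), Mul(Pow(Add(2, w), Rational(1, 2)), w)), w) = Add(Add(Pow(w, 2), Mul(w, Pow(Add(2, w), Rational(1, 2)))), w) = Add(w, Pow(w, 2), Mul(w, Pow(Add(2, w), Rational(1, 2)))))
Mul(Mul(Function('M')(Mul(4, 2)), 26), -13) = Mul(Mul(Mul(Mul(4, 2), Add(1, Mul(4, 2), Pow(Add(2, Mul(4, 2)), Rational(1, 2)))), 26), -13) = Mul(Mul(Mul(8, Add(1, 8, Pow(Add(2, 8), Rational(1, 2)))), 26), -13) = Mul(Mul(Mul(8, Add(1, 8, Pow(10, Rational(1, 2)))), 26), -13) = Mul(Mul(Mul(8, Add(9, Pow(10, Rational(1, 2)))), 26), -13) = Mul(Mul(Add(72, Mul(8, Pow(10, Rational(1, 2)))), 26), -13) = Mul(Add(1872, Mul(208, Pow(10, Rational(1, 2)))), -13) = Add(-24336, Mul(-2704, Pow(10, Rational(1, 2))))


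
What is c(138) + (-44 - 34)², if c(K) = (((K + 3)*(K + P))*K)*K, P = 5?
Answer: 383990256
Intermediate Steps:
c(K) = K²*(3 + K)*(5 + K) (c(K) = (((K + 3)*(K + 5))*K)*K = (((3 + K)*(5 + K))*K)*K = (K*(3 + K)*(5 + K))*K = K²*(3 + K)*(5 + K))
c(138) + (-44 - 34)² = 138²*(15 + 138² + 8*138) + (-44 - 34)² = 19044*(15 + 19044 + 1104) + (-78)² = 19044*20163 + 6084 = 383984172 + 6084 = 383990256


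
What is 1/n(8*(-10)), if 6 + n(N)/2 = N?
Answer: -1/172 ≈ -0.0058140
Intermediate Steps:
n(N) = -12 + 2*N
1/n(8*(-10)) = 1/(-12 + 2*(8*(-10))) = 1/(-12 + 2*(-80)) = 1/(-12 - 160) = 1/(-172) = -1/172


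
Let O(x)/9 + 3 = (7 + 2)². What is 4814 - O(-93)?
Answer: 4112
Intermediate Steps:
O(x) = 702 (O(x) = -27 + 9*(7 + 2)² = -27 + 9*9² = -27 + 9*81 = -27 + 729 = 702)
4814 - O(-93) = 4814 - 1*702 = 4814 - 702 = 4112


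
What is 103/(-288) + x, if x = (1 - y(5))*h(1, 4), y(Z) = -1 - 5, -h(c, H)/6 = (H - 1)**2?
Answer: -108967/288 ≈ -378.36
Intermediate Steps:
h(c, H) = -6*(-1 + H)**2 (h(c, H) = -6*(H - 1)**2 = -6*(-1 + H)**2)
y(Z) = -6
x = -378 (x = (1 - 1*(-6))*(-6*(-1 + 4)**2) = (1 + 6)*(-6*3**2) = 7*(-6*9) = 7*(-54) = -378)
103/(-288) + x = 103/(-288) - 378 = 103*(-1/288) - 378 = -103/288 - 378 = -108967/288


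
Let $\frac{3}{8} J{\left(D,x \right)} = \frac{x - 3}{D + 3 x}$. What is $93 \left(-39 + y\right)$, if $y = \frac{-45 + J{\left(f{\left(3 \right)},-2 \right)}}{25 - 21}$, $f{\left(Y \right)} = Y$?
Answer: $- \frac{54839}{12} \approx -4569.9$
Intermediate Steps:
$J{\left(D,x \right)} = \frac{8 \left(-3 + x\right)}{3 \left(D + 3 x\right)}$ ($J{\left(D,x \right)} = \frac{8 \frac{x - 3}{D + 3 x}}{3} = \frac{8 \frac{-3 + x}{D + 3 x}}{3} = \frac{8 \left(-3 + x\right)}{3 \left(D + 3 x\right)}$)
$y = - \frac{365}{36}$ ($y = \frac{-45 + \frac{8 \left(-3 - 2\right)}{3 \left(3 + 3 \left(-2\right)\right)}}{25 - 21} = \frac{-45 + \frac{8}{3} \frac{1}{3 - 6} \left(-5\right)}{4} = \left(-45 + \frac{8}{3} \frac{1}{-3} \left(-5\right)\right) \frac{1}{4} = \left(-45 + \frac{8}{3} \left(- \frac{1}{3}\right) \left(-5\right)\right) \frac{1}{4} = \left(-45 + \frac{40}{9}\right) \frac{1}{4} = \left(- \frac{365}{9}\right) \frac{1}{4} = - \frac{365}{36} \approx -10.139$)
$93 \left(-39 + y\right) = 93 \left(-39 - \frac{365}{36}\right) = 93 \left(- \frac{1769}{36}\right) = - \frac{54839}{12}$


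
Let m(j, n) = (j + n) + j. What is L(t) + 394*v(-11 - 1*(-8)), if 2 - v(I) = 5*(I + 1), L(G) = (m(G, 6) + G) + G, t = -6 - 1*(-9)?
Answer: 4746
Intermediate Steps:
m(j, n) = n + 2*j
t = 3 (t = -6 + 9 = 3)
L(G) = 6 + 4*G (L(G) = ((6 + 2*G) + G) + G = (6 + 3*G) + G = 6 + 4*G)
v(I) = -3 - 5*I (v(I) = 2 - 5*(I + 1) = 2 - 5*(1 + I) = 2 - (5 + 5*I) = 2 + (-5 - 5*I) = -3 - 5*I)
L(t) + 394*v(-11 - 1*(-8)) = (6 + 4*3) + 394*(-3 - 5*(-11 - 1*(-8))) = (6 + 12) + 394*(-3 - 5*(-11 + 8)) = 18 + 394*(-3 - 5*(-3)) = 18 + 394*(-3 + 15) = 18 + 394*12 = 18 + 4728 = 4746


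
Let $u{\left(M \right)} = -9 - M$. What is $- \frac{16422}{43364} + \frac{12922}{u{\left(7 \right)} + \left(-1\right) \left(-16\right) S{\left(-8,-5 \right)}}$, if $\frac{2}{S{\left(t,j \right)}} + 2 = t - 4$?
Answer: $- \frac{490568659}{693824} \approx -707.05$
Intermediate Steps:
$S{\left(t,j \right)} = \frac{2}{-6 + t}$ ($S{\left(t,j \right)} = \frac{2}{-2 + \left(t - 4\right)} = \frac{2}{-2 + \left(-4 + t\right)} = \frac{2}{-6 + t}$)
$- \frac{16422}{43364} + \frac{12922}{u{\left(7 \right)} + \left(-1\right) \left(-16\right) S{\left(-8,-5 \right)}} = - \frac{16422}{43364} + \frac{12922}{\left(-9 - 7\right) + \left(-1\right) \left(-16\right) \frac{2}{-6 - 8}} = \left(-16422\right) \frac{1}{43364} + \frac{12922}{\left(-9 - 7\right) + 16 \frac{2}{-14}} = - \frac{8211}{21682} + \frac{12922}{-16 + 16 \cdot 2 \left(- \frac{1}{14}\right)} = - \frac{8211}{21682} + \frac{12922}{-16 + 16 \left(- \frac{1}{7}\right)} = - \frac{8211}{21682} + \frac{12922}{-16 - \frac{16}{7}} = - \frac{8211}{21682} + \frac{12922}{- \frac{128}{7}} = - \frac{8211}{21682} + 12922 \left(- \frac{7}{128}\right) = - \frac{8211}{21682} - \frac{45227}{64} = - \frac{490568659}{693824}$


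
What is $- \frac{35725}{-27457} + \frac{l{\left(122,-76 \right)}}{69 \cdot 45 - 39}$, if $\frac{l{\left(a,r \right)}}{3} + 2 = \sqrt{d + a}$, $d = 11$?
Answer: $\frac{18228018}{14030527} + \frac{\sqrt{133}}{1022} \approx 1.3105$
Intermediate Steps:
$l{\left(a,r \right)} = -6 + 3 \sqrt{11 + a}$
$- \frac{35725}{-27457} + \frac{l{\left(122,-76 \right)}}{69 \cdot 45 - 39} = - \frac{35725}{-27457} + \frac{-6 + 3 \sqrt{11 + 122}}{69 \cdot 45 - 39} = \left(-35725\right) \left(- \frac{1}{27457}\right) + \frac{-6 + 3 \sqrt{133}}{3105 - 39} = \frac{35725}{27457} + \frac{-6 + 3 \sqrt{133}}{3066} = \frac{35725}{27457} + \left(-6 + 3 \sqrt{133}\right) \frac{1}{3066} = \frac{35725}{27457} - \left(\frac{1}{511} - \frac{\sqrt{133}}{1022}\right) = \frac{18228018}{14030527} + \frac{\sqrt{133}}{1022}$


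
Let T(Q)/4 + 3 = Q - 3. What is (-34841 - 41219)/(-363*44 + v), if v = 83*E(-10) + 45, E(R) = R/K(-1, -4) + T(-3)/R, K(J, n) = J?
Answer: 380300/73991 ≈ 5.1398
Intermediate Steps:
T(Q) = -24 + 4*Q (T(Q) = -12 + 4*(Q - 3) = -12 + 4*(-3 + Q) = -12 + (-12 + 4*Q) = -24 + 4*Q)
E(R) = -R - 36/R (E(R) = R/(-1) + (-24 + 4*(-3))/R = R*(-1) + (-24 - 12)/R = -R - 36/R)
v = 5869/5 (v = 83*(-1*(-10) - 36/(-10)) + 45 = 83*(10 - 36*(-1/10)) + 45 = 83*(10 + 18/5) + 45 = 83*(68/5) + 45 = 5644/5 + 45 = 5869/5 ≈ 1173.8)
(-34841 - 41219)/(-363*44 + v) = (-34841 - 41219)/(-363*44 + 5869/5) = -76060/(-15972 + 5869/5) = -76060/(-73991/5) = -76060*(-5/73991) = 380300/73991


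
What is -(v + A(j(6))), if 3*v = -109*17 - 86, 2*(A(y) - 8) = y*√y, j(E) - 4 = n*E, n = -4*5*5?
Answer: 1915/3 + 596*I*√149 ≈ 638.33 + 7275.1*I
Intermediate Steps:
n = -100 (n = -20*5 = -100)
j(E) = 4 - 100*E
A(y) = 8 + y^(3/2)/2 (A(y) = 8 + (y*√y)/2 = 8 + y^(3/2)/2)
v = -1939/3 (v = (-109*17 - 86)/3 = (-1853 - 86)/3 = (⅓)*(-1939) = -1939/3 ≈ -646.33)
-(v + A(j(6))) = -(-1939/3 + (8 + (4 - 100*6)^(3/2)/2)) = -(-1939/3 + (8 + (4 - 600)^(3/2)/2)) = -(-1939/3 + (8 + (-596)^(3/2)/2)) = -(-1939/3 + (8 + (-1192*I*√149)/2)) = -(-1939/3 + (8 - 596*I*√149)) = -(-1915/3 - 596*I*√149) = 1915/3 + 596*I*√149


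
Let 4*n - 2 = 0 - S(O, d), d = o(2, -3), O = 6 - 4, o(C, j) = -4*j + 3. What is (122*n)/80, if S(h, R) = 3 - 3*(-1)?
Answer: -61/40 ≈ -1.5250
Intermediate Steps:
o(C, j) = 3 - 4*j
O = 2
d = 15 (d = 3 - 4*(-3) = 3 + 12 = 15)
S(h, R) = 6 (S(h, R) = 3 + 3 = 6)
n = -1 (n = ½ + (0 - 1*6)/4 = ½ + (0 - 6)/4 = ½ + (¼)*(-6) = ½ - 3/2 = -1)
(122*n)/80 = (122*(-1))/80 = (1/80)*(-122) = -61/40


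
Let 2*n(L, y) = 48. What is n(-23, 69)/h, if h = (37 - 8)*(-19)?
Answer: -24/551 ≈ -0.043557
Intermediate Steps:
n(L, y) = 24 (n(L, y) = (1/2)*48 = 24)
h = -551 (h = 29*(-19) = -551)
n(-23, 69)/h = 24/(-551) = 24*(-1/551) = -24/551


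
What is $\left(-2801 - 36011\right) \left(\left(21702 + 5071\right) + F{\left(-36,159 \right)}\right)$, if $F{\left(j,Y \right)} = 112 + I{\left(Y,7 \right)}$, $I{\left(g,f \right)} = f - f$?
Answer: $-1043460620$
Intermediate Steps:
$I{\left(g,f \right)} = 0$
$F{\left(j,Y \right)} = 112$ ($F{\left(j,Y \right)} = 112 + 0 = 112$)
$\left(-2801 - 36011\right) \left(\left(21702 + 5071\right) + F{\left(-36,159 \right)}\right) = \left(-2801 - 36011\right) \left(\left(21702 + 5071\right) + 112\right) = - 38812 \left(26773 + 112\right) = \left(-38812\right) 26885 = -1043460620$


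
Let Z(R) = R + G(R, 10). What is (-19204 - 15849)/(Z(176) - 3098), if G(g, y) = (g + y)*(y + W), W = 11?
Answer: -35053/984 ≈ -35.623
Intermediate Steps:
G(g, y) = (11 + y)*(g + y) (G(g, y) = (g + y)*(y + 11) = (g + y)*(11 + y) = (11 + y)*(g + y))
Z(R) = 210 + 22*R (Z(R) = R + (10² + 11*R + 11*10 + R*10) = R + (100 + 11*R + 110 + 10*R) = R + (210 + 21*R) = 210 + 22*R)
(-19204 - 15849)/(Z(176) - 3098) = (-19204 - 15849)/((210 + 22*176) - 3098) = -35053/((210 + 3872) - 3098) = -35053/(4082 - 3098) = -35053/984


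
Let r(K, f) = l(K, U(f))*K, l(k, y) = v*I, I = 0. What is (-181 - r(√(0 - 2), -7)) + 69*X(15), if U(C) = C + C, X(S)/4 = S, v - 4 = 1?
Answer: 3959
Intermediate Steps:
v = 5 (v = 4 + 1 = 5)
X(S) = 4*S
U(C) = 2*C
l(k, y) = 0 (l(k, y) = 5*0 = 0)
r(K, f) = 0 (r(K, f) = 0*K = 0)
(-181 - r(√(0 - 2), -7)) + 69*X(15) = (-181 - 1*0) + 69*(4*15) = (-181 + 0) + 69*60 = -181 + 4140 = 3959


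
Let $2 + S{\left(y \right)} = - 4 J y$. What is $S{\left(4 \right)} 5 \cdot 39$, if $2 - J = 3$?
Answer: $2730$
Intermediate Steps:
$J = -1$ ($J = 2 - 3 = -1$)
$S{\left(y \right)} = -2 + 4 y$ ($S{\left(y \right)} = -2 + \left(-4\right) \left(-1\right) y = -2 + 4 y$)
$S{\left(4 \right)} 5 \cdot 39 = \left(-2 + 4 \cdot 4\right) 5 \cdot 39 = \left(-2 + 16\right) 5 \cdot 39 = 14 \cdot 5 \cdot 39 = 70 \cdot 39 = 2730$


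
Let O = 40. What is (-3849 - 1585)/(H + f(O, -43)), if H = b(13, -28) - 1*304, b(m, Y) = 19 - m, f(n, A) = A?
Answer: 494/31 ≈ 15.935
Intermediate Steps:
H = -298 (H = (19 - 1*13) - 1*304 = (19 - 13) - 304 = 6 - 304 = -298)
(-3849 - 1585)/(H + f(O, -43)) = (-3849 - 1585)/(-298 - 43) = -5434/(-341) = -5434*(-1/341) = 494/31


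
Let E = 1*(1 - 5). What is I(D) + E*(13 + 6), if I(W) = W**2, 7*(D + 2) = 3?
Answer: -3603/49 ≈ -73.531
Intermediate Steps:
D = -11/7 (D = -2 + (1/7)*3 = -2 + 3/7 = -11/7 ≈ -1.5714)
E = -4 (E = 1*(-4) = -4)
I(D) + E*(13 + 6) = (-11/7)**2 - 4*(13 + 6) = 121/49 - 4*19 = 121/49 - 76 = -3603/49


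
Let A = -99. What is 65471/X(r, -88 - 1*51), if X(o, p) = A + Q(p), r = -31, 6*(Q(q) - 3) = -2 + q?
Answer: -130942/239 ≈ -547.87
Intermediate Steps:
Q(q) = 8/3 + q/6 (Q(q) = 3 + (-2 + q)/6 = 3 + (-⅓ + q/6) = 8/3 + q/6)
X(o, p) = -289/3 + p/6 (X(o, p) = -99 + (8/3 + p/6) = -289/3 + p/6)
65471/X(r, -88 - 1*51) = 65471/(-289/3 + (-88 - 1*51)/6) = 65471/(-289/3 + (-88 - 51)/6) = 65471/(-289/3 + (⅙)*(-139)) = 65471/(-289/3 - 139/6) = 65471/(-239/2) = 65471*(-2/239) = -130942/239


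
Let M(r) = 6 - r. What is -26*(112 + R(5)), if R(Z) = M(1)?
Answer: -3042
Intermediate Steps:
R(Z) = 5 (R(Z) = 6 - 1*1 = 6 - 1 = 5)
-26*(112 + R(5)) = -26*(112 + 5) = -26*117 = -3042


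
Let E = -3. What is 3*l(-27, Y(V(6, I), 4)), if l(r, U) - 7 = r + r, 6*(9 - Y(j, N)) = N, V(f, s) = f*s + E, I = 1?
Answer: -141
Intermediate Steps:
V(f, s) = -3 + f*s (V(f, s) = f*s - 3 = -3 + f*s)
Y(j, N) = 9 - N/6
l(r, U) = 7 + 2*r (l(r, U) = 7 + (r + r) = 7 + 2*r)
3*l(-27, Y(V(6, I), 4)) = 3*(7 + 2*(-27)) = 3*(7 - 54) = 3*(-47) = -141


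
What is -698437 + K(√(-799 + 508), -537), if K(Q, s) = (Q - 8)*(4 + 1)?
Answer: -698477 + 5*I*√291 ≈ -6.9848e+5 + 85.294*I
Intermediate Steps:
K(Q, s) = -40 + 5*Q (K(Q, s) = (-8 + Q)*5 = -40 + 5*Q)
-698437 + K(√(-799 + 508), -537) = -698437 + (-40 + 5*√(-799 + 508)) = -698437 + (-40 + 5*√(-291)) = -698437 + (-40 + 5*(I*√291)) = -698437 + (-40 + 5*I*√291) = -698477 + 5*I*√291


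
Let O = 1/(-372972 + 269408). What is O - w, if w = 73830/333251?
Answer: -449791963/2030165092 ≈ -0.22155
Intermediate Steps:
w = 73830/333251 (w = 73830*(1/333251) = 73830/333251 ≈ 0.22154)
O = -1/103564 (O = 1/(-103564) = -1/103564 ≈ -9.6559e-6)
O - w = -1/103564 - 1*73830/333251 = -1/103564 - 73830/333251 = -449791963/2030165092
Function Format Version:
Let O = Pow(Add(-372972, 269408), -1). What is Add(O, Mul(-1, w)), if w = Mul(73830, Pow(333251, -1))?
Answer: Rational(-449791963, 2030165092) ≈ -0.22155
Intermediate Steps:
w = Rational(73830, 333251) (w = Mul(73830, Rational(1, 333251)) = Rational(73830, 333251) ≈ 0.22154)
O = Rational(-1, 103564) (O = Pow(-103564, -1) = Rational(-1, 103564) ≈ -9.6559e-6)
Add(O, Mul(-1, w)) = Add(Rational(-1, 103564), Mul(-1, Rational(73830, 333251))) = Add(Rational(-1, 103564), Rational(-73830, 333251)) = Rational(-449791963, 2030165092)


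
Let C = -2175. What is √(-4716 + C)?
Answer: I*√6891 ≈ 83.012*I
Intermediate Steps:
√(-4716 + C) = √(-4716 - 2175) = √(-6891) = I*√6891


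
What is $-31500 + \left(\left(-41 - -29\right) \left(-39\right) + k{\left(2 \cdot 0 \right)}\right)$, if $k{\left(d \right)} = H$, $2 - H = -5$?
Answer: $-31025$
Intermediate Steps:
$H = 7$ ($H = 2 - -5 = 2 + 5 = 7$)
$k{\left(d \right)} = 7$
$-31500 + \left(\left(-41 - -29\right) \left(-39\right) + k{\left(2 \cdot 0 \right)}\right) = -31500 + \left(\left(-41 - -29\right) \left(-39\right) + 7\right) = -31500 + \left(\left(-41 + 29\right) \left(-39\right) + 7\right) = -31500 + \left(\left(-12\right) \left(-39\right) + 7\right) = -31500 + \left(468 + 7\right) = -31500 + 475 = -31025$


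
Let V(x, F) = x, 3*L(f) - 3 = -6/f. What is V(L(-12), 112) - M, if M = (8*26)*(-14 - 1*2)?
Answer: 19975/6 ≈ 3329.2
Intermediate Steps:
L(f) = 1 - 2/f (L(f) = 1 + (-6/f)/3 = 1 - 2/f)
M = -3328 (M = 208*(-14 - 2) = 208*(-16) = -3328)
V(L(-12), 112) - M = (-2 - 12)/(-12) - 1*(-3328) = -1/12*(-14) + 3328 = 7/6 + 3328 = 19975/6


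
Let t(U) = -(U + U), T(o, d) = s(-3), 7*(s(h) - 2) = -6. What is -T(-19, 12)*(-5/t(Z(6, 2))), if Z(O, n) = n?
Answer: -10/7 ≈ -1.4286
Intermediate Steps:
s(h) = 8/7 (s(h) = 2 + (⅐)*(-6) = 2 - 6/7 = 8/7)
T(o, d) = 8/7
t(U) = -2*U
-T(-19, 12)*(-5/t(Z(6, 2))) = -8*(-5/((-2*2)))/7 = -8*(-5/(-4))/7 = -8*(-5*(-¼))/7 = -8*5/(7*4) = -1*10/7 = -10/7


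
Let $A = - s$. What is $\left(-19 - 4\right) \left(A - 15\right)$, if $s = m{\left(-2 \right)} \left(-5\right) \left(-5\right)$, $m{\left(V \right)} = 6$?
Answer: $3795$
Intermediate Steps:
$s = 150$ ($s = 6 \left(-5\right) \left(-5\right) = \left(-30\right) \left(-5\right) = 150$)
$A = -150$ ($A = \left(-1\right) 150 = -150$)
$\left(-19 - 4\right) \left(A - 15\right) = \left(-19 - 4\right) \left(-150 - 15\right) = \left(-23\right) \left(-165\right) = 3795$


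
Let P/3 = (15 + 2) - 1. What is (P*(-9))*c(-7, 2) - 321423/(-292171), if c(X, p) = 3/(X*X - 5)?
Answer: -8284341/292171 ≈ -28.354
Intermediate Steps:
P = 48 (P = 3*((15 + 2) - 1) = 3*(17 - 1) = 3*16 = 48)
c(X, p) = 3/(-5 + X²) (c(X, p) = 3/(X² - 5) = 3/(-5 + X²))
(P*(-9))*c(-7, 2) - 321423/(-292171) = (48*(-9))*(3/(-5 + (-7)²)) - 321423/(-292171) = -1296/(-5 + 49) - 321423*(-1/292171) = -1296/44 + 321423/292171 = -432*3/44 + 321423/292171 = -324/11 + 321423/292171 = -8284341/292171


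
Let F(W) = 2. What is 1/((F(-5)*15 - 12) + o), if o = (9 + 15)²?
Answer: 1/594 ≈ 0.0016835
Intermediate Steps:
o = 576 (o = 24² = 576)
1/((F(-5)*15 - 12) + o) = 1/((2*15 - 12) + 576) = 1/((30 - 12) + 576) = 1/(18 + 576) = 1/594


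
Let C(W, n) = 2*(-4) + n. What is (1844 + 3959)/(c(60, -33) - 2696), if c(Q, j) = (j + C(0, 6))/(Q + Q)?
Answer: -139272/64711 ≈ -2.1522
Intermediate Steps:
C(W, n) = -8 + n
c(Q, j) = (-2 + j)/(2*Q) (c(Q, j) = (j + (-8 + 6))/(Q + Q) = (j - 2)/((2*Q)) = (-2 + j)*(1/(2*Q)) = (-2 + j)/(2*Q))
(1844 + 3959)/(c(60, -33) - 2696) = (1844 + 3959)/((½)*(-2 - 33)/60 - 2696) = 5803/((½)*(1/60)*(-35) - 2696) = 5803/(-7/24 - 2696) = 5803/(-64711/24) = 5803*(-24/64711) = -139272/64711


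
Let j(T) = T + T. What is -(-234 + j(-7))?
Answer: 248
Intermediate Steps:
j(T) = 2*T
-(-234 + j(-7)) = -(-234 + 2*(-7)) = -(-234 - 14) = -1*(-248) = 248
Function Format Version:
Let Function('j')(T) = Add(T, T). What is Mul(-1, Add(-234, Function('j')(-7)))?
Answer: 248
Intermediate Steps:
Function('j')(T) = Mul(2, T)
Mul(-1, Add(-234, Function('j')(-7))) = Mul(-1, Add(-234, Mul(2, -7))) = Mul(-1, Add(-234, -14)) = Mul(-1, -248) = 248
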